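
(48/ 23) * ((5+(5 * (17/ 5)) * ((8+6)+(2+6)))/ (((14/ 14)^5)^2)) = 18192/ 23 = 790.96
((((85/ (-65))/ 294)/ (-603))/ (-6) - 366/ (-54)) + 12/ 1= 259659019/ 13827996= 18.78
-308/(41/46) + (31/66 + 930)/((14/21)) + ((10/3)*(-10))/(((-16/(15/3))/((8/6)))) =17275631/16236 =1064.03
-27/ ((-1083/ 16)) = 144/ 361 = 0.40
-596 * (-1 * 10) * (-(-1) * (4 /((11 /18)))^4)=160168181760 /14641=10939702.33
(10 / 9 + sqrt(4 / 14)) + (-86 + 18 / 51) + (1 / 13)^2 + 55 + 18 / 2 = -530845 / 25857 + sqrt(14) / 7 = -20.00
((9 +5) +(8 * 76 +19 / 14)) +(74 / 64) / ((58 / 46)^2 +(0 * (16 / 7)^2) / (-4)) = 117567523 / 188384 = 624.08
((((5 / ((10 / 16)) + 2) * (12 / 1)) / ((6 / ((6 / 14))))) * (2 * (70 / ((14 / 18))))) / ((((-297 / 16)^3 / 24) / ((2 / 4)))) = -6553600 / 2264031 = -2.89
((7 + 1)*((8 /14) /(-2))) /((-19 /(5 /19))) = 80 /2527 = 0.03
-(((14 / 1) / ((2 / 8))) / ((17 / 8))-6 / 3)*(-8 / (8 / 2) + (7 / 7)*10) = -194.82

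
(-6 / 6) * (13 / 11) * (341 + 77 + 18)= -5668 / 11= -515.27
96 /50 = 48 /25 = 1.92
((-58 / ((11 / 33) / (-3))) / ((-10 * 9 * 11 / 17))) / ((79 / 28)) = -13804 / 4345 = -3.18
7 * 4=28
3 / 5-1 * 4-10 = -67 / 5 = -13.40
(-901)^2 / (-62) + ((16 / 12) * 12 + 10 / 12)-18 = -13094.73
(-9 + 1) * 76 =-608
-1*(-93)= 93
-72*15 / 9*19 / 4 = -570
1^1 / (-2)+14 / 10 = 9 / 10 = 0.90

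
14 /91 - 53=-687 /13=-52.85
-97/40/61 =-97/2440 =-0.04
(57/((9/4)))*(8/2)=304/3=101.33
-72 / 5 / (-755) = 72 / 3775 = 0.02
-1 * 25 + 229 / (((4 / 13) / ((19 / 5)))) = 56063 / 20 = 2803.15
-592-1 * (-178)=-414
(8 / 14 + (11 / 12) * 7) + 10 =1427 / 84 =16.99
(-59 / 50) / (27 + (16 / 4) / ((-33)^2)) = -0.04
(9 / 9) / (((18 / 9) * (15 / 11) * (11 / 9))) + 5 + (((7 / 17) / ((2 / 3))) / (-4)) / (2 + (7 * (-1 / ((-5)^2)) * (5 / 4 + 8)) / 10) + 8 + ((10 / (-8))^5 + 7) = 2600300667 / 151536640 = 17.16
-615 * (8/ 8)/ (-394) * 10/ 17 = 3075/ 3349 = 0.92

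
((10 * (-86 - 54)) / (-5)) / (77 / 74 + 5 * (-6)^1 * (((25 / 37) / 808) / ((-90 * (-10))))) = 50225280 / 186643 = 269.10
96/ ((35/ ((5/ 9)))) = 32/ 21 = 1.52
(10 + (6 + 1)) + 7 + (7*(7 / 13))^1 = 361 / 13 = 27.77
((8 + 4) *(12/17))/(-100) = -36/425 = -0.08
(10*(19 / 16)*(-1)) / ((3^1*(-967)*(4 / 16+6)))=19 / 29010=0.00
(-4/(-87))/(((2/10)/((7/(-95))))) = -28/1653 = -0.02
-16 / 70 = -8 / 35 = -0.23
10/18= 0.56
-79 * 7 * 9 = -4977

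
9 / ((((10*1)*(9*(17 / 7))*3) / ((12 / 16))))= 7 / 680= 0.01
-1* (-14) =14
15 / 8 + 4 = 47 / 8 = 5.88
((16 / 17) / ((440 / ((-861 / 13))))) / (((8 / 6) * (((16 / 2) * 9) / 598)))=-6601 / 7480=-0.88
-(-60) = 60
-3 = -3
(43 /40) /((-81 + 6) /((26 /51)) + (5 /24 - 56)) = -1677 /316535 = -0.01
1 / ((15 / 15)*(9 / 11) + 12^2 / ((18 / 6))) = 11 / 537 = 0.02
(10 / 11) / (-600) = -1 / 660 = -0.00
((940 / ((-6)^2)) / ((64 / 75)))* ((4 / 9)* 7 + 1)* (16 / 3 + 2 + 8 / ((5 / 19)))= 12303425 / 2592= 4746.69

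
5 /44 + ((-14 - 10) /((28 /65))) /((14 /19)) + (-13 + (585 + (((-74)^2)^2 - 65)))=64651988173 /2156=29987007.50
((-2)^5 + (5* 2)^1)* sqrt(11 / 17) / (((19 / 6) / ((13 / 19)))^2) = -133848* sqrt(187) / 2215457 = -0.83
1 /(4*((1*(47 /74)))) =37 /94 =0.39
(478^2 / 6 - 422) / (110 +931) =112976 / 3123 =36.18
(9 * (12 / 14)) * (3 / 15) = 54 / 35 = 1.54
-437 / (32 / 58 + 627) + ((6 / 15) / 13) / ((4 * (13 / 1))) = -0.70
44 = 44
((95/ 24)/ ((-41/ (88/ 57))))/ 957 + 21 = 674158/ 32103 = 21.00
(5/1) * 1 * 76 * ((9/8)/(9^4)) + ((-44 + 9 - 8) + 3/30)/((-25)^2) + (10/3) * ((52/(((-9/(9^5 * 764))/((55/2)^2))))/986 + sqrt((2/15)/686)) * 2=-1496884953407035969/1123115625 + 4 * sqrt(105)/441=-1332796837.64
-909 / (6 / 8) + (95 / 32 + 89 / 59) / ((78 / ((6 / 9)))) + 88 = -248278651 / 220896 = -1123.96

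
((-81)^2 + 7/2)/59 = 13129/118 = 111.26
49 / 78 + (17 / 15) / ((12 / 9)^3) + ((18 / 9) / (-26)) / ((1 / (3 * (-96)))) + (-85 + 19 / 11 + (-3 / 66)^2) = -90620633 / 1510080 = -60.01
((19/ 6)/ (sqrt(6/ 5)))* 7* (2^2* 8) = 647.53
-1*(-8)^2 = -64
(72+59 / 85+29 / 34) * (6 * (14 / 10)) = 262563 / 425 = 617.80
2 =2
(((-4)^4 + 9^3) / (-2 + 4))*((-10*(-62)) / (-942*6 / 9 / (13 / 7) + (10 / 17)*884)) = 10075 / 6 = 1679.17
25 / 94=0.27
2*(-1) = -2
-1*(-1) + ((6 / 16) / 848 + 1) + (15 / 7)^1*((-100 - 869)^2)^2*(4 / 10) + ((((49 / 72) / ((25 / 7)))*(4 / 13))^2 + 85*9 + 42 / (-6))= 307032210330092342957053 / 406289520000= 755698080349.43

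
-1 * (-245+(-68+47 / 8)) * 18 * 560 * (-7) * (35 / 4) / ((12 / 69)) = -4361236425 / 4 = -1090309106.25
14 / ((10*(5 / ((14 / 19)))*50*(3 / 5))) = 49 / 7125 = 0.01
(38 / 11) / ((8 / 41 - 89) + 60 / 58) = -45182 / 1147949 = -0.04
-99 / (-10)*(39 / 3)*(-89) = -114543 / 10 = -11454.30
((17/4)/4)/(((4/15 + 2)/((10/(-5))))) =-15/16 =-0.94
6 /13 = 0.46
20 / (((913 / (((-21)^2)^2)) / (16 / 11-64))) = -266460.08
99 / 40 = 2.48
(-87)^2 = 7569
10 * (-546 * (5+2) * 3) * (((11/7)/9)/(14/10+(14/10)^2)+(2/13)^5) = -511374595/85683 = -5968.22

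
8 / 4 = 2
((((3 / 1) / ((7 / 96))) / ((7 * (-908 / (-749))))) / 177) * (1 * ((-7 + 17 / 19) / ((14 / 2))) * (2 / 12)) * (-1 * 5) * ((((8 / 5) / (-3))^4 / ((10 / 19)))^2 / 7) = 3956537294848 / 58867021951171875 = 0.00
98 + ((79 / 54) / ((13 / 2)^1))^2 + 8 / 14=98.62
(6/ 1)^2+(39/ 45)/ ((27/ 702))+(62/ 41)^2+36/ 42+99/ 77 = 11113271/ 176505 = 62.96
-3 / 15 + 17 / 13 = 72 / 65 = 1.11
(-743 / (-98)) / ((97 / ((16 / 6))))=2972 / 14259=0.21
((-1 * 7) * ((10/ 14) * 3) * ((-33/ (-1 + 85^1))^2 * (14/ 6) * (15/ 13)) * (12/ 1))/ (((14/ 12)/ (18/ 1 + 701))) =-58724325/ 1274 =-46094.45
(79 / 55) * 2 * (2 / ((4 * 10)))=79 / 550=0.14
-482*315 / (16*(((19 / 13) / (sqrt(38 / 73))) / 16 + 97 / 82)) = -7246.37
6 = 6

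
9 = 9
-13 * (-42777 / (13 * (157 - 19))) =309.98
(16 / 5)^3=4096 / 125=32.77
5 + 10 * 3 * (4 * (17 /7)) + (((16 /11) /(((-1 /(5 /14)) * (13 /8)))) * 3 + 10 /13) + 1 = 297536 /1001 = 297.24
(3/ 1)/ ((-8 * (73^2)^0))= -3/ 8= -0.38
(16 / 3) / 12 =4 / 9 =0.44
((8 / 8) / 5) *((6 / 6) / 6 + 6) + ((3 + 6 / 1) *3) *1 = 847 / 30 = 28.23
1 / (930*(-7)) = -1 / 6510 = -0.00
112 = 112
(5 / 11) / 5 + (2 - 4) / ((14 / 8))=-81 / 77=-1.05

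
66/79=0.84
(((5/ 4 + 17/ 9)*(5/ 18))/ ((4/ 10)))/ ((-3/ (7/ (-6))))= 19775/ 23328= 0.85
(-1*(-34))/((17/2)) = 4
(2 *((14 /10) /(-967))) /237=-0.00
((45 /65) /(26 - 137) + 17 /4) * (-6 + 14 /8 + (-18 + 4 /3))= -2049415 /23088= -88.77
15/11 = 1.36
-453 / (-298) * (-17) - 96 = -36309 / 298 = -121.84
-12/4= -3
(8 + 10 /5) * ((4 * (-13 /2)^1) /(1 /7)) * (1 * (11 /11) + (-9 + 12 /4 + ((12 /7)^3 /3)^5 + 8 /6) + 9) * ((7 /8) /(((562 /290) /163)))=-204456024108375980200 /81677435773101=-2503213.06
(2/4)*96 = 48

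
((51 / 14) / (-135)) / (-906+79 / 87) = 493 / 16536030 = 0.00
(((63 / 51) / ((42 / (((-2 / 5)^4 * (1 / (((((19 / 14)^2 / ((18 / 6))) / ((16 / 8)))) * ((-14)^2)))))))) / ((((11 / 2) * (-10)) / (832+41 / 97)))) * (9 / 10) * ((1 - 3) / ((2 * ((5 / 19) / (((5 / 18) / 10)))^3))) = 0.00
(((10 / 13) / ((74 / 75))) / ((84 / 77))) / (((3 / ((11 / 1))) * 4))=15125 / 23088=0.66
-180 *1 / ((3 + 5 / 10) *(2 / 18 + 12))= -3240 / 763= -4.25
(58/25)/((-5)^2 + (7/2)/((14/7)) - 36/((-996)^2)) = 0.09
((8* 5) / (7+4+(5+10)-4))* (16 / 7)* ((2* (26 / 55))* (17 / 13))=4352 / 847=5.14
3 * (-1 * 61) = -183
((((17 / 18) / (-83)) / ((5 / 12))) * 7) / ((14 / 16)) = -272 / 1245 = -0.22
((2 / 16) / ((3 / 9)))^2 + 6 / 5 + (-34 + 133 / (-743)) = -7807653 / 237760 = -32.84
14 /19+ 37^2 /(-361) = -1103 /361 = -3.06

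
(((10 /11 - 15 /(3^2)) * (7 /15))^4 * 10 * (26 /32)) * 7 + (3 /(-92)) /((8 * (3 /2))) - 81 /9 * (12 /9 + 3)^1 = -1347335371903 /35349933168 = -38.11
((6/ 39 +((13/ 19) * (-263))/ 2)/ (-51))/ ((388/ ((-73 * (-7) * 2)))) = 22673581/ 4887636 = 4.64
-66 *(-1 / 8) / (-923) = -33 / 3692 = -0.01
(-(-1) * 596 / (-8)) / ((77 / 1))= -149 / 154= -0.97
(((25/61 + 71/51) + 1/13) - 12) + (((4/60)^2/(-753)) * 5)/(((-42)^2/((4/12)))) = -24466760090261/2417405101020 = -10.12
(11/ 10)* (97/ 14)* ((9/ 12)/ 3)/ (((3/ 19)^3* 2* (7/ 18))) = 7318553/ 11760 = 622.33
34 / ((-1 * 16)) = -17 / 8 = -2.12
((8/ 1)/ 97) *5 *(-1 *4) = -160/ 97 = -1.65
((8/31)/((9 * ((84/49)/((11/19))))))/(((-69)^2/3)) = 154/25238061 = 0.00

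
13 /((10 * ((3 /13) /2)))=169 /15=11.27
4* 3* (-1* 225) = -2700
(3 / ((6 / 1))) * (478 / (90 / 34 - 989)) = -4063 / 16768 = -0.24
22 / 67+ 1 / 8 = 243 / 536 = 0.45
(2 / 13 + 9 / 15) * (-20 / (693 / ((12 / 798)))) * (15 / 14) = -20 / 57057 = -0.00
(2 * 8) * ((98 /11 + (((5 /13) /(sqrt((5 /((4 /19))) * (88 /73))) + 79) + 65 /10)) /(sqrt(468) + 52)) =-24924 * sqrt(13) /6149 - 12 * sqrt(1983410) /1518803 + 8 * sqrt(152570) /116831 + 16616 /473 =20.53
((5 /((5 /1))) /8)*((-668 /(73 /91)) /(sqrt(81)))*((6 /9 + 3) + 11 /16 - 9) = 3388931 /63072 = 53.73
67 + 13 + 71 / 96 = 7751 / 96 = 80.74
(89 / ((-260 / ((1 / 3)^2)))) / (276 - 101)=-89 / 409500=-0.00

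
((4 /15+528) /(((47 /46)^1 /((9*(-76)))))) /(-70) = 5936208 /1175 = 5052.09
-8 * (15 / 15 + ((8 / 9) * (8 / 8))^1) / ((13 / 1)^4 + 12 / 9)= -136 / 257061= -0.00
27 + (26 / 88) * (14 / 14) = 1201 / 44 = 27.30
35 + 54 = 89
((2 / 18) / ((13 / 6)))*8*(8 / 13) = 0.25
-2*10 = -20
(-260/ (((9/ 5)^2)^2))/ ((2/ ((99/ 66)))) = -40625/ 2187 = -18.58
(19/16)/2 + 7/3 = 281/96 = 2.93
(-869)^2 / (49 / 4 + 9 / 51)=60770.35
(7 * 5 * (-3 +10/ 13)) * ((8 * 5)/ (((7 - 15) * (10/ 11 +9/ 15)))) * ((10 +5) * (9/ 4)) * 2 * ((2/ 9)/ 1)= 4186875/ 1079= 3880.33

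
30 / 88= 15 / 44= 0.34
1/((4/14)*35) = 1/10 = 0.10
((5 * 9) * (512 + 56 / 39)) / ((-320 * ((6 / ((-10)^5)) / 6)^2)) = -9386250000000 / 13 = -722019230769.23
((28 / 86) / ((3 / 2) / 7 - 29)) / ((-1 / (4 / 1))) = 784 / 17329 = 0.05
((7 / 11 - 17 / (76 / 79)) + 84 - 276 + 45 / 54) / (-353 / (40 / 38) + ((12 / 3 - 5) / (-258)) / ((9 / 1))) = 1010397015 / 1627444753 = 0.62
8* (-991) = -7928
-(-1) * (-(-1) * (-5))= -5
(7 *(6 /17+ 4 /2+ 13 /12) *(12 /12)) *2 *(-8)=-19628 /51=-384.86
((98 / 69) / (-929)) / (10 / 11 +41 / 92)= -4312 / 3820977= -0.00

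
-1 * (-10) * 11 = 110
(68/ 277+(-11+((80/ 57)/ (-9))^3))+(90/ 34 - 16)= -15328527742834/ 635741827173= -24.11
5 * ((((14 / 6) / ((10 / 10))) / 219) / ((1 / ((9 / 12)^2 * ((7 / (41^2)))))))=245 / 1963408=0.00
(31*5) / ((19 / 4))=620 / 19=32.63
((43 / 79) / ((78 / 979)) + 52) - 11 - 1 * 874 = -5090849 / 6162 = -826.17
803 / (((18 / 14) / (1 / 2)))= 5621 / 18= 312.28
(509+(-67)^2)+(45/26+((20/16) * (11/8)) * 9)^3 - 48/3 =724953885547/71991296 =10070.02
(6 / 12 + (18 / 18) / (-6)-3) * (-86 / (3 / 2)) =1376 / 9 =152.89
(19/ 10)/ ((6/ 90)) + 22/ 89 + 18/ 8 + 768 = 284443/ 356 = 799.00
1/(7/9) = 9/7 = 1.29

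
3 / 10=0.30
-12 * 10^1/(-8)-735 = -720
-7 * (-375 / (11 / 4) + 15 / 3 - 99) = 1612.55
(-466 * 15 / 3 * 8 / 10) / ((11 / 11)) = -1864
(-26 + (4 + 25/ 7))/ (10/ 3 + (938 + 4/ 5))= -1935/ 98924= -0.02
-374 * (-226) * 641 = 54179884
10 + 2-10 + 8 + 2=12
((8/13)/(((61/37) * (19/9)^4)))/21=647352/723411871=0.00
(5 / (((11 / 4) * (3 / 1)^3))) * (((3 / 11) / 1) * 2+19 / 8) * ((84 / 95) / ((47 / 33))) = 3598 / 29469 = 0.12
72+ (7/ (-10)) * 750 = -453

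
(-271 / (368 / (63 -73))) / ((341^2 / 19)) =25745 / 21395704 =0.00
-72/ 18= -4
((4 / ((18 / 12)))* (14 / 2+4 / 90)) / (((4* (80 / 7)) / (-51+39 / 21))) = -13631 / 675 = -20.19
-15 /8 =-1.88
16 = 16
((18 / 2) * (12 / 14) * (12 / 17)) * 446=289008 / 119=2428.64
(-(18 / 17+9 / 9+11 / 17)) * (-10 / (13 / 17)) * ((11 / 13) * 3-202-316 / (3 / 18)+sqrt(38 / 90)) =-12530860 / 169+92 * sqrt(95) / 39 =-74124.11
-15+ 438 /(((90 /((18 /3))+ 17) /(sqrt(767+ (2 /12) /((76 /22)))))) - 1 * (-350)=335+ 4453 * sqrt(2679) /608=714.08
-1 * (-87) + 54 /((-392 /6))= 8445 /98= 86.17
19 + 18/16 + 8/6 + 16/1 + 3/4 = 917/24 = 38.21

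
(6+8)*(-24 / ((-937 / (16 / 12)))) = 448 / 937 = 0.48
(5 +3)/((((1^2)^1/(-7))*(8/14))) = -98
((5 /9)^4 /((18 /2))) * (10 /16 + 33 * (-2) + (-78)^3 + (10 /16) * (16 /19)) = -45088600625 /8975448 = -5023.55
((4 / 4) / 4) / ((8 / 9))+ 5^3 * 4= 16009 / 32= 500.28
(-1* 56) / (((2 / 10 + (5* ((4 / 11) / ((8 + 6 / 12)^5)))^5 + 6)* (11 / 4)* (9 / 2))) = -0.73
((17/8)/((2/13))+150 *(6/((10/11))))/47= 16061/752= 21.36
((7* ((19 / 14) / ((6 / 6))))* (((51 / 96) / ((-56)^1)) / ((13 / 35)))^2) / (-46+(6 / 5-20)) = -686375 / 7176978432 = -0.00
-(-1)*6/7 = 6/7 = 0.86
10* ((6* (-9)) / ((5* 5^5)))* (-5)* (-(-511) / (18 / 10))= 6132 / 125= 49.06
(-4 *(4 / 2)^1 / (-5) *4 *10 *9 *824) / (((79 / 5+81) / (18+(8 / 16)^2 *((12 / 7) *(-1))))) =72973440 / 847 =86155.18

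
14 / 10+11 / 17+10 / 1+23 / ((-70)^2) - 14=-162289 / 83300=-1.95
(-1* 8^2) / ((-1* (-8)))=-8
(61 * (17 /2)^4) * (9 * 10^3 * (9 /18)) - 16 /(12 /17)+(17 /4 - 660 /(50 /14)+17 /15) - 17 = 8597441623 /6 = 1432906937.17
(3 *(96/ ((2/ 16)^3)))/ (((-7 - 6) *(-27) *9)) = 46.68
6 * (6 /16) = 9 /4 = 2.25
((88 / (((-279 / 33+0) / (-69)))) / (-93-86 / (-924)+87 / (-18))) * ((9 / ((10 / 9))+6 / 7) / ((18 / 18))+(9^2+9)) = -424112502 / 583265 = -727.14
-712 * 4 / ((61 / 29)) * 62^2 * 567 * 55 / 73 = -9900727562880 / 4453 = -2223383688.05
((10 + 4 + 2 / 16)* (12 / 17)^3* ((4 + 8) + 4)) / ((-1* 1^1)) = -390528 / 4913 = -79.49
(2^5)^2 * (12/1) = 12288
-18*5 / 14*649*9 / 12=-87615 / 28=-3129.11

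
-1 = -1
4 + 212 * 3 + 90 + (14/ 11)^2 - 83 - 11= 637.62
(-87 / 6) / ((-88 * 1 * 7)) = 29 / 1232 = 0.02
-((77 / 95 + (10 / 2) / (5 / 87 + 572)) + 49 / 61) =-467960513 / 288411355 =-1.62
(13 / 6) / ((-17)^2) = 0.01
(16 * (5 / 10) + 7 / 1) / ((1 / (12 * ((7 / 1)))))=1260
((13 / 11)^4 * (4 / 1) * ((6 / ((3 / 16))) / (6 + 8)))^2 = 3341233033216 / 10503585169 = 318.10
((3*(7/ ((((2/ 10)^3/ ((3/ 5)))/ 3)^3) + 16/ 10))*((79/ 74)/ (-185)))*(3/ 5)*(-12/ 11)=1700734252878/ 1882375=903504.48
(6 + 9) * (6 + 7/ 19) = 1815/ 19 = 95.53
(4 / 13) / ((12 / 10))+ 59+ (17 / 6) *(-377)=-78695 / 78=-1008.91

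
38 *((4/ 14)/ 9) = 76/ 63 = 1.21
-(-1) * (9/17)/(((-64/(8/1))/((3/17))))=-27/2312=-0.01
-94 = -94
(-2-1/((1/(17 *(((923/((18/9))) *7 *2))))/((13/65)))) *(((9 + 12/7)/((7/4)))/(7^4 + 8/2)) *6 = -7908984/23569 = -335.57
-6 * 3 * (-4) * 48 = 3456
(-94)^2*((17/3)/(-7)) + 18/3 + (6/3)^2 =-150002/21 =-7142.95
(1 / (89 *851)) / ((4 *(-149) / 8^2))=-16 / 11285111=-0.00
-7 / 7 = -1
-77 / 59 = -1.31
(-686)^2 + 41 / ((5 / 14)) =2353554 / 5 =470710.80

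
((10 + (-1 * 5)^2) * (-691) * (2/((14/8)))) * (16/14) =-221120/7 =-31588.57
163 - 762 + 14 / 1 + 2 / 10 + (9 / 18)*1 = -5843 / 10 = -584.30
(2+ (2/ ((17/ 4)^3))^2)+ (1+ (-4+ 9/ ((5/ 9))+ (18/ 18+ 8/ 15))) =6058775579/ 362063535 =16.73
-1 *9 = -9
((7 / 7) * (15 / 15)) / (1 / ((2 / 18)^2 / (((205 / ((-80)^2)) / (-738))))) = -2560 / 9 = -284.44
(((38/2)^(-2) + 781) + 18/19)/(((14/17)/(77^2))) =2032303658/361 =5629650.02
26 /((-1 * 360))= -13 /180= -0.07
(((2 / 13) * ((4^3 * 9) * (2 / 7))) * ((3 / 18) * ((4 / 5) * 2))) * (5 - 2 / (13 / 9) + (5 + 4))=503808 / 5915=85.17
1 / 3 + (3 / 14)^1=0.55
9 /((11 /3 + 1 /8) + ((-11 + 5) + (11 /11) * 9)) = 216 /163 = 1.33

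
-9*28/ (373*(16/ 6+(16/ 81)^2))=-59049/ 236482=-0.25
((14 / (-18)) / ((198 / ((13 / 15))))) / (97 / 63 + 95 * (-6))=637 / 106364610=0.00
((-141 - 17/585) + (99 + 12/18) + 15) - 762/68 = -747233/19890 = -37.57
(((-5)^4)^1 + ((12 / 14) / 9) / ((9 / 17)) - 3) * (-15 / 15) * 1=-117592 / 189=-622.18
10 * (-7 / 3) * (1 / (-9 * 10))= 7 / 27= 0.26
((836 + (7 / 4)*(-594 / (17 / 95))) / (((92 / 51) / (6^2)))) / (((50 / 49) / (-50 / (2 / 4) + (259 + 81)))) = -2684329956 / 115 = -23341999.62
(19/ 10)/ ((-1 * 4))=-19/ 40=-0.48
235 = 235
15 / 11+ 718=7913 / 11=719.36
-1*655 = -655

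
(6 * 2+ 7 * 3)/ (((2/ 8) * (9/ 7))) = 308/ 3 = 102.67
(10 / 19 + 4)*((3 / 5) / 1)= 258 / 95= 2.72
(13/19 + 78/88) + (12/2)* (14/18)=15643/2508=6.24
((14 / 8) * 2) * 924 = 3234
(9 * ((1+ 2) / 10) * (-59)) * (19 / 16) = -30267 / 160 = -189.17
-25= -25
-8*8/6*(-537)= 5728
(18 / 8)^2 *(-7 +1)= -243 / 8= -30.38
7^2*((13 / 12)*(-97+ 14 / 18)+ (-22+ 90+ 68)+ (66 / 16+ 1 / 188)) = 17853199 / 10152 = 1758.59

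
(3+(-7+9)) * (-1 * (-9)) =45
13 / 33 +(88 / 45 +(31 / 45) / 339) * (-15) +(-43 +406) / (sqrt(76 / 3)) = -324086 / 11187 +363 * sqrt(57) / 38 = 43.15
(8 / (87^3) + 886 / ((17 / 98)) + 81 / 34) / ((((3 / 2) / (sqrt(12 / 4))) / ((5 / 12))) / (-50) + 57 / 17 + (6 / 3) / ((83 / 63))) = 1674808653247134875 * sqrt(3) / 324001918806783516 + 11721286641258296875 / 11172479958854604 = 1058.07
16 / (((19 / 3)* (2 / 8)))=192 / 19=10.11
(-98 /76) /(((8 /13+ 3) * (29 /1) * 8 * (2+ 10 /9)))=-819 /1657408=-0.00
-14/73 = -0.19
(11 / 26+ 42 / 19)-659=-324245 / 494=-656.37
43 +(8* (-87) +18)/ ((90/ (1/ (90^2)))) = 5224387/ 121500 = 43.00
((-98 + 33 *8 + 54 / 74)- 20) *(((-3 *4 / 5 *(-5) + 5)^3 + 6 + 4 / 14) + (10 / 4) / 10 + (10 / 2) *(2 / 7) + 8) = 723225.60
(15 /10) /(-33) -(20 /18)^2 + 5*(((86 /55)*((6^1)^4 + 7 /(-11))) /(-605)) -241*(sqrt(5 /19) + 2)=-5929836343 /11859210 -241*sqrt(95) /19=-623.65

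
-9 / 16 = -0.56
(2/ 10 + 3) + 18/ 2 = 61/ 5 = 12.20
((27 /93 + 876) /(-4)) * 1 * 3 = -81495 /124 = -657.22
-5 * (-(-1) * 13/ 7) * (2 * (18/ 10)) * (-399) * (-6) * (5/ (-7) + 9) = -4641624/ 7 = -663089.14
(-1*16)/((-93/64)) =1024/93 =11.01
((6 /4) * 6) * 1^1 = 9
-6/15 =-2/5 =-0.40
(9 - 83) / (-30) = 37 / 15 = 2.47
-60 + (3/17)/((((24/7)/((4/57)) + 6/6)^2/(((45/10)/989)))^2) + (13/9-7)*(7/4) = -619180020019377824083/8880669609839757252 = -69.72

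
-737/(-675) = 737/675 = 1.09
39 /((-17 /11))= -429 /17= -25.24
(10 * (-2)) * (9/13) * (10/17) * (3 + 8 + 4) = -27000/221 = -122.17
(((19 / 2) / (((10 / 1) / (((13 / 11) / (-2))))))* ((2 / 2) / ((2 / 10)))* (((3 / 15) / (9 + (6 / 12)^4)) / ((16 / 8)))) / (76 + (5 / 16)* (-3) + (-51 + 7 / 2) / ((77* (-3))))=-82992 / 201688475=-0.00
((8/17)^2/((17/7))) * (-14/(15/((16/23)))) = -100352/1694985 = -0.06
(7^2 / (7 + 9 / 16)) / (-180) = -196 / 5445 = -0.04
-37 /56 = -0.66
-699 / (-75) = 233 / 25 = 9.32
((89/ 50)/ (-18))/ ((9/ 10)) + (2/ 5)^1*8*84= 217639/ 810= 268.69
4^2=16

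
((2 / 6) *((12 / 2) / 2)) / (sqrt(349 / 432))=12 *sqrt(1047) / 349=1.11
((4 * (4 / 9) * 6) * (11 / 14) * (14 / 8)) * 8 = 352 / 3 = 117.33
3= 3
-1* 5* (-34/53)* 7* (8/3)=9520/159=59.87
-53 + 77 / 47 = -2414 / 47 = -51.36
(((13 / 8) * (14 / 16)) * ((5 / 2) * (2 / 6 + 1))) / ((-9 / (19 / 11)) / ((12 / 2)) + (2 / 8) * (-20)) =-8645 / 10704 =-0.81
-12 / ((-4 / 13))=39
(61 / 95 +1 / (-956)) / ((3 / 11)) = 213477 / 90820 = 2.35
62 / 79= 0.78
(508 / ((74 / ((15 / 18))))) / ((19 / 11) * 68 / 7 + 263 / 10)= 488950 / 3681981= 0.13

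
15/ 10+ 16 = 35/ 2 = 17.50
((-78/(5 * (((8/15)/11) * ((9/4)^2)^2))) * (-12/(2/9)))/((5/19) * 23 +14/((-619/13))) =19570304/166239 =117.72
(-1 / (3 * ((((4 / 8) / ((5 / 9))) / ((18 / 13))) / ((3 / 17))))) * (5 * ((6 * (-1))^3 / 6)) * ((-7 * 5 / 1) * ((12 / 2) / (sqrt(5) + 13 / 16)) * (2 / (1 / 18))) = -40395.79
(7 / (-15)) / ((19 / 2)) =-14 / 285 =-0.05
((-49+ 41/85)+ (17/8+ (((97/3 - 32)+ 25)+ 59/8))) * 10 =-6979/51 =-136.84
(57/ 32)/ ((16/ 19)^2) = 20577/ 8192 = 2.51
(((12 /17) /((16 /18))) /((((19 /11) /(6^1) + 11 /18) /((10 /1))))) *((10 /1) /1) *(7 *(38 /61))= 35550900 /92293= 385.20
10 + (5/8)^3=5245/512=10.24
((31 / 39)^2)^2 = 923521 / 2313441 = 0.40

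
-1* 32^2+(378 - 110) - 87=-843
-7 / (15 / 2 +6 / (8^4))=-14336 / 15363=-0.93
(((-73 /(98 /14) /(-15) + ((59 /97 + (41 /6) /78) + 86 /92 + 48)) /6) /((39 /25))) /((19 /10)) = 45977442575 /16247364588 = 2.83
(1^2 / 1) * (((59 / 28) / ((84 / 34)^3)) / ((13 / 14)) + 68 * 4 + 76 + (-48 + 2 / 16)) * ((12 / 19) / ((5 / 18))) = 578417053 / 847210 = 682.73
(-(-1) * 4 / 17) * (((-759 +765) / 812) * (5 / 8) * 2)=15 / 6902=0.00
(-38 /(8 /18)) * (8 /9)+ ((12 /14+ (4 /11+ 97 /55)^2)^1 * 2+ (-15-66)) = -3096529 /21175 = -146.24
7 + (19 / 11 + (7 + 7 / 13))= 2326 / 143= 16.27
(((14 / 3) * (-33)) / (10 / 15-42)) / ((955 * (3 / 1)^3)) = 0.00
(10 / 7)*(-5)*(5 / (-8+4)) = 125 / 14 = 8.93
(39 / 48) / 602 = 13 / 9632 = 0.00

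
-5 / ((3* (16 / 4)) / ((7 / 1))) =-35 / 12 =-2.92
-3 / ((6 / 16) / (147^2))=-172872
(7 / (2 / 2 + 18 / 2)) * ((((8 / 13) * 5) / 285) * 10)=56 / 741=0.08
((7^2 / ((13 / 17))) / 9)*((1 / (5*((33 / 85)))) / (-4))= -14161 / 15444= -0.92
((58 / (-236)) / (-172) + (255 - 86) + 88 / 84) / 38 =72477625 / 16196208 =4.47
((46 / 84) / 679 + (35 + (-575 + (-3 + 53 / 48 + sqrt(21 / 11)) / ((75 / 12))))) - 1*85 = -297206291 / 475300 + 4*sqrt(231) / 275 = -625.08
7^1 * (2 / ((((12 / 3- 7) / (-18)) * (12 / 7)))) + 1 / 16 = 785 / 16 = 49.06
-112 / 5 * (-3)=336 / 5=67.20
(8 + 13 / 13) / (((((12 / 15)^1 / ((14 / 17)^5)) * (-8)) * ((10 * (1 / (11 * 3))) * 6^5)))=-184877 / 817837632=-0.00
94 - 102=-8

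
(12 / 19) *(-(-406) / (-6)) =-812 / 19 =-42.74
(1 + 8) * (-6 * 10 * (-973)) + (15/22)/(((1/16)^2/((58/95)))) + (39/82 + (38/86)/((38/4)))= 387278778121/736934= 525527.09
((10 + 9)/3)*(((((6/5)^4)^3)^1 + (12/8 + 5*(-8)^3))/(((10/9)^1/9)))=-638640888901389/4882812500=-130793.65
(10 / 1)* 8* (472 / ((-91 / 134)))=-5059840 / 91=-55602.64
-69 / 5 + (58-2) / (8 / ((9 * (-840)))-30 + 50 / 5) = -16.60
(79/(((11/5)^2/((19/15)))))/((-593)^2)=7505/127648587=0.00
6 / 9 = 2 / 3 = 0.67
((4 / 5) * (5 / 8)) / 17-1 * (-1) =1.03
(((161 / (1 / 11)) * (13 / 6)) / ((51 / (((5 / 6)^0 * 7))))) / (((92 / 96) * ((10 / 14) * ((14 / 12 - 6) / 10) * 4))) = -196196 / 493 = -397.96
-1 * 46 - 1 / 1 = -47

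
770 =770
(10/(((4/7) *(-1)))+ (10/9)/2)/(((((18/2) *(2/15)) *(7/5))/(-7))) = 7625/108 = 70.60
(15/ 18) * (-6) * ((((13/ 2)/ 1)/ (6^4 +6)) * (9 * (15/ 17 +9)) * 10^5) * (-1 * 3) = 351000000/ 527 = 666034.16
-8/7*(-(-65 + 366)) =344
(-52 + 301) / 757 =249 / 757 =0.33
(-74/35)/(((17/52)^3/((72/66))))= -124859904/1891505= -66.01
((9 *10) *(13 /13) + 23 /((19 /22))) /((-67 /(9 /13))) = -1.21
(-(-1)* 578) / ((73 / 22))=12716 / 73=174.19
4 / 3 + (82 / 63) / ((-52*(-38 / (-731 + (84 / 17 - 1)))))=25114 / 29393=0.85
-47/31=-1.52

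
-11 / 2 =-5.50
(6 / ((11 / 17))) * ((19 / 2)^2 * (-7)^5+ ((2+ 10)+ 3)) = -309430617 / 22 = -14065028.05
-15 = -15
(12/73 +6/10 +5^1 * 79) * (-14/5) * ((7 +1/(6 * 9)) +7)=-765461746/49275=-15534.48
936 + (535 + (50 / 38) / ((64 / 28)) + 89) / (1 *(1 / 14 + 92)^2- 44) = 117589784671 / 125620172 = 936.07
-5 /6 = -0.83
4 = 4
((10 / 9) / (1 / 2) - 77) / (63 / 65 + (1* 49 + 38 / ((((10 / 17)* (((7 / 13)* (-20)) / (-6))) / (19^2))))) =-3062150 / 534105729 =-0.01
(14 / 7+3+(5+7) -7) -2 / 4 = 19 / 2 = 9.50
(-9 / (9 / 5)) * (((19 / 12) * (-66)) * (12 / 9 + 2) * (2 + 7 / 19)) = 4125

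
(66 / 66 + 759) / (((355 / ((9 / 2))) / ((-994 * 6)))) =-57456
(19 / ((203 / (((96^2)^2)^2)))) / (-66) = -22844003334488064 / 2233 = -10230185102771.19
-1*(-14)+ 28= 42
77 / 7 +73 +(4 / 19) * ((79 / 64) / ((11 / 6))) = 140685 / 1672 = 84.14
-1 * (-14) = 14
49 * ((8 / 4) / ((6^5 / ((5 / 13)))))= 245 / 50544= 0.00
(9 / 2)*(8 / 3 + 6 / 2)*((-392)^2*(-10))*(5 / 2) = -97960800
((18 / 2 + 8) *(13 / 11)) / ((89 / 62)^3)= 52670488 / 7754659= 6.79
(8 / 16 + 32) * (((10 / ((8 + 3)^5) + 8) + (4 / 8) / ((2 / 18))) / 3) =261709175 / 1932612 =135.42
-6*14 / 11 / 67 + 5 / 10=569 / 1474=0.39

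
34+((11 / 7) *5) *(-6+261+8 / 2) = 2069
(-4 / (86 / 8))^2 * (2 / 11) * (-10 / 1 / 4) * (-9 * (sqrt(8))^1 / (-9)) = -2560 * sqrt(2) / 20339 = -0.18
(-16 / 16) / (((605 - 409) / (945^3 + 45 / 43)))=-9072017730 / 2107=-4305656.26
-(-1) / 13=1 / 13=0.08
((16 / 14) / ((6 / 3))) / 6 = 2 / 21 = 0.10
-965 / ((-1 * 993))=965 / 993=0.97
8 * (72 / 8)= 72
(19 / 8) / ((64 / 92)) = 437 / 128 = 3.41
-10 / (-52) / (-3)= -5 / 78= -0.06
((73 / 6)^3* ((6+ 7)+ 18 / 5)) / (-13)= -32288411 / 14040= -2299.74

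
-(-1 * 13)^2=-169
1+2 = 3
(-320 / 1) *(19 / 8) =-760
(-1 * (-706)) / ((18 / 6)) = 706 / 3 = 235.33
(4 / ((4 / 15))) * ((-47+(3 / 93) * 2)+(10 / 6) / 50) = -43619 / 62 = -703.53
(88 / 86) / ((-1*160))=-11 / 1720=-0.01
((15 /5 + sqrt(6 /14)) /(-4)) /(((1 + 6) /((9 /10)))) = -27 /280 - 9*sqrt(21) /1960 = -0.12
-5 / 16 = -0.31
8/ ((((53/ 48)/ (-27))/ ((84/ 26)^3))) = -768144384/ 116441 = -6596.85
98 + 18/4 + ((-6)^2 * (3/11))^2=48133/242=198.90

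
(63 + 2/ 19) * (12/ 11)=68.84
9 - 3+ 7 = 13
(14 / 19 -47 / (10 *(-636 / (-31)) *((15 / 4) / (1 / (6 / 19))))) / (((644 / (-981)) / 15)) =-161039107 / 12970160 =-12.42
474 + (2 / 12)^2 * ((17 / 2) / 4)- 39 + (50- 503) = -5167 / 288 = -17.94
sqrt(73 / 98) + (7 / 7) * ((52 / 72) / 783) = 13 / 14094 + sqrt(146) / 14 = 0.86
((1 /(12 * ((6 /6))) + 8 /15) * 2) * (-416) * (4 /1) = -2052.27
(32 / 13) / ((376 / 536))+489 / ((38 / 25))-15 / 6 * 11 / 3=11007173 / 34827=316.05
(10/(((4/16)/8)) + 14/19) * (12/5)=769.77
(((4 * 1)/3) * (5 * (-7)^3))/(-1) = 6860/3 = 2286.67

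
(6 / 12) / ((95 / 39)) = 39 / 190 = 0.21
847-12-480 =355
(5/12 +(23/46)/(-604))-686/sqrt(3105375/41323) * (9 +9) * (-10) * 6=1507/3624 +218736 * sqrt(645)/65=85465.11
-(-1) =1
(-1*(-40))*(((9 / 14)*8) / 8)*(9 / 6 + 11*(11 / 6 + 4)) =11820 / 7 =1688.57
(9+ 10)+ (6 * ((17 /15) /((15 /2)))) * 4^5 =71057 /75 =947.43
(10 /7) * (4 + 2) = 60 /7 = 8.57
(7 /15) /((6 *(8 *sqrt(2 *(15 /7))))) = 7 *sqrt(210) /21600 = 0.00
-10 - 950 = -960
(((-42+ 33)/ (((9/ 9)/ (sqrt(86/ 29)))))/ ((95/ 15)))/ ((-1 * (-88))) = -0.03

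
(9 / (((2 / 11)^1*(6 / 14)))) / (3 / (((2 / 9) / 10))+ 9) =77 / 96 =0.80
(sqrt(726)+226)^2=4972* sqrt(6)+51802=63980.86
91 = 91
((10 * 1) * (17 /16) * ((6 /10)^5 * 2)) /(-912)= -1377 /760000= -0.00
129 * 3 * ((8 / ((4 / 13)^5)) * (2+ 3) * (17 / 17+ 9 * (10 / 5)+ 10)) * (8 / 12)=6945035565 / 64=108516180.70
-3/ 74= -0.04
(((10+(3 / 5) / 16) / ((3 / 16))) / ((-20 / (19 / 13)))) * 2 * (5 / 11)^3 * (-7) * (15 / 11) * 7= 49.10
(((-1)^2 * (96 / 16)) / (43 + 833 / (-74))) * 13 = 1924 / 783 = 2.46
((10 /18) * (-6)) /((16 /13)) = -65 /24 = -2.71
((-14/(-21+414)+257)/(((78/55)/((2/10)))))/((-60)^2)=1110857/110354400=0.01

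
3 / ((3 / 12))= 12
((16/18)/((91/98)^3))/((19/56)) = 1229312/375687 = 3.27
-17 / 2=-8.50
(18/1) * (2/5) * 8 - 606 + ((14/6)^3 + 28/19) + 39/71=-97189916/182115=-533.67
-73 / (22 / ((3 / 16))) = -0.62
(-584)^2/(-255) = -341056/255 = -1337.47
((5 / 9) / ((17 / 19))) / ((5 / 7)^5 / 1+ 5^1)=319333 / 2667096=0.12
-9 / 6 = -3 / 2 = -1.50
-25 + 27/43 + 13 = -489/43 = -11.37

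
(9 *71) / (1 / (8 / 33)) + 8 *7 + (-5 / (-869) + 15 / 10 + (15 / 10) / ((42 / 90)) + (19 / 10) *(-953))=-97028161 / 60830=-1595.07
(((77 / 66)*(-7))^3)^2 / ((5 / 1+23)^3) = 40353607 / 2985984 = 13.51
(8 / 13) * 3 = 1.85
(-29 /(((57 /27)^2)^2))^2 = 36202292361 /16983563041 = 2.13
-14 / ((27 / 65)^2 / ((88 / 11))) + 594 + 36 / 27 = -39202 / 729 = -53.78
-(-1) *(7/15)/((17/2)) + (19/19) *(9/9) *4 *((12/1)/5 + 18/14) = 26414/1785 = 14.80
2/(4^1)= 1/2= 0.50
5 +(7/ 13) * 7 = 114/ 13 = 8.77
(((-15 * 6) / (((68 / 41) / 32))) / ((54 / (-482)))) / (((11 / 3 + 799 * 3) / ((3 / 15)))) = 1.29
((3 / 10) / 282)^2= 1 / 883600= 0.00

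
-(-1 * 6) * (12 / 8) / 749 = 9 / 749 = 0.01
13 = 13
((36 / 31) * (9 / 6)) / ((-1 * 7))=-54 / 217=-0.25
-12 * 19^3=-82308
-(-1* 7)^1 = 7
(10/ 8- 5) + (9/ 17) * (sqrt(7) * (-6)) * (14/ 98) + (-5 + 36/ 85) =-9.53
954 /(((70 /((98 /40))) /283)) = 944937 /100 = 9449.37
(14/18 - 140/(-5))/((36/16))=1036/81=12.79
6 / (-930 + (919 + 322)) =6 / 311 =0.02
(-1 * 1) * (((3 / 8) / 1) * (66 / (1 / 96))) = -2376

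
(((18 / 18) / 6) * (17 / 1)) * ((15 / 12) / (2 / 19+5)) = 1615 / 2328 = 0.69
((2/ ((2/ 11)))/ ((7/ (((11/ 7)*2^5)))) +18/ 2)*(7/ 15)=4313/ 105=41.08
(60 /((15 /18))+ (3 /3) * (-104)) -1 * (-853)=821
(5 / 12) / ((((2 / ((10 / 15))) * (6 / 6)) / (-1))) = -0.14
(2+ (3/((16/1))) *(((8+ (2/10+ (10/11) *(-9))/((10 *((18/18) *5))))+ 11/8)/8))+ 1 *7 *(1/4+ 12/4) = 35152107/1408000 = 24.97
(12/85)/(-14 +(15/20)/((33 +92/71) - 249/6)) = -8184/817615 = -0.01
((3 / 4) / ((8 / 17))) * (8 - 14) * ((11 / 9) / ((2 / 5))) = -935 / 32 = -29.22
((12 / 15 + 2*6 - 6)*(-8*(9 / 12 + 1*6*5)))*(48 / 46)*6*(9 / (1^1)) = -10839744 / 115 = -94258.64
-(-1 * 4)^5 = 1024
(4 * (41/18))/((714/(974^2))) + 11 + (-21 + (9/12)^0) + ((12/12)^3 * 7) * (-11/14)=12091.23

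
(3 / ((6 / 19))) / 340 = 19 / 680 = 0.03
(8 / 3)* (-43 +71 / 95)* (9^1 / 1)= -96336 / 95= -1014.06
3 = 3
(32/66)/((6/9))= 8/11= 0.73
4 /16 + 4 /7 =23 /28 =0.82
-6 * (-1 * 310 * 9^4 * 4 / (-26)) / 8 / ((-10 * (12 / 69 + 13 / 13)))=519777 / 26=19991.42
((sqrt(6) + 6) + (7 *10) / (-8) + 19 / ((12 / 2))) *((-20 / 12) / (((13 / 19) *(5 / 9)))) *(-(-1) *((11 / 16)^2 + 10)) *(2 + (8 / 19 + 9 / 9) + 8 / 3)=-930307 *sqrt(6) / 3328 - 4651535 / 39936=-801.20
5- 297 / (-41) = 502 / 41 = 12.24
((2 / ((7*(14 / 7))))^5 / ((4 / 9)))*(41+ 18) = 531 / 67228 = 0.01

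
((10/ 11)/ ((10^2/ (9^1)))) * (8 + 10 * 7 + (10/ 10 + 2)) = 729/ 110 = 6.63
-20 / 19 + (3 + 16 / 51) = 2.26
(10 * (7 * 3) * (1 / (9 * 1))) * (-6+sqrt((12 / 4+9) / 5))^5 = -306432+1714944 * sqrt(15) / 25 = -40754.02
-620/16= -155/4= -38.75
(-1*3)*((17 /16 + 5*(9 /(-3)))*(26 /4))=8697 /32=271.78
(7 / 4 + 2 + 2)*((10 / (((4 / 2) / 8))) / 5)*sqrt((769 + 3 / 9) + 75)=46*sqrt(7599) / 3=1336.64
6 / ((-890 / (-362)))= 1086 / 445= 2.44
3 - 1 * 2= 1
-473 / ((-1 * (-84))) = -473 / 84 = -5.63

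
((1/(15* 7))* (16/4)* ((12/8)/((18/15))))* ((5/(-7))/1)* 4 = -0.14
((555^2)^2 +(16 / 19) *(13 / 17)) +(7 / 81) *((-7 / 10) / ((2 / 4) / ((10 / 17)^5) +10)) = 173249240839780424339 / 1825994259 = 94879400625.64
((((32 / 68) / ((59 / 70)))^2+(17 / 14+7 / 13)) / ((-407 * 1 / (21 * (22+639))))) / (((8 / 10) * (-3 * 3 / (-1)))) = -416421264885 / 42582348952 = -9.78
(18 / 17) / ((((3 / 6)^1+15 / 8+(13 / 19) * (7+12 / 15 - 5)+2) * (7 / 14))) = 27360 / 81277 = 0.34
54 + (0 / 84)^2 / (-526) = 54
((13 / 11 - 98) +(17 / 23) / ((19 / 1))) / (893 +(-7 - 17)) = -465218 / 4177283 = -0.11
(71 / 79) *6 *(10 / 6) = 710 / 79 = 8.99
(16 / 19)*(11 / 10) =88 / 95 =0.93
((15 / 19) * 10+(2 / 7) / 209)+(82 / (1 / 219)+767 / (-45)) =62192771 / 3465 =17948.85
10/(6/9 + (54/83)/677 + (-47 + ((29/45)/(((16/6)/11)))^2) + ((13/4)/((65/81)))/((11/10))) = -89006544000/316719266539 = -0.28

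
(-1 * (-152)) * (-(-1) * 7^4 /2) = 182476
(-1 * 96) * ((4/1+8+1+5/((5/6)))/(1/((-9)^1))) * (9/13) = 147744/13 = 11364.92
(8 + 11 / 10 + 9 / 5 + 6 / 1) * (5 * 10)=845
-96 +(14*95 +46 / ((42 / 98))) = 4024 / 3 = 1341.33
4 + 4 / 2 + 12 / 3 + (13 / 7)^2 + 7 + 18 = 1884 / 49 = 38.45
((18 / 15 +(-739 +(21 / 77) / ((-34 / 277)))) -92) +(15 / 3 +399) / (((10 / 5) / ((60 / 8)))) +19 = 701.98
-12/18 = -2/3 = -0.67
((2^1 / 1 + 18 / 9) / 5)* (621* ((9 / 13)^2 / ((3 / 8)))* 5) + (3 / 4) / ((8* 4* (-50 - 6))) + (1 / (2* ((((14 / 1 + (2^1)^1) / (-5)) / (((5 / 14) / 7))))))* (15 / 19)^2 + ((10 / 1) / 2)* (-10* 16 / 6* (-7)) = 37727402940385 / 9183562752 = 4108.14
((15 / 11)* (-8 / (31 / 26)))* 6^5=-24261120 / 341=-71146.98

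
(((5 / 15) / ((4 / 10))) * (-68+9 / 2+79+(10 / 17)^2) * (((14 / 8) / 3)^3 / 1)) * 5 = 26179475 / 1997568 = 13.11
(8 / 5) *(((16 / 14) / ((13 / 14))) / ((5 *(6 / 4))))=256 / 975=0.26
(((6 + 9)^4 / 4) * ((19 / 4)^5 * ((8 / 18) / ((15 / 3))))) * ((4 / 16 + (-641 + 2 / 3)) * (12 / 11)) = -21396280971375 / 11264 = -1899527785.10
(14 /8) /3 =7 /12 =0.58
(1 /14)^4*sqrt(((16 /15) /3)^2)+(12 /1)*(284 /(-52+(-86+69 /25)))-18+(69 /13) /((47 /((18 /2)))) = -64049236142 /1518356385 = -42.18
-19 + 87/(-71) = -1436/71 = -20.23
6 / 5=1.20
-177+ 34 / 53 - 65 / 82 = -769899 / 4346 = -177.15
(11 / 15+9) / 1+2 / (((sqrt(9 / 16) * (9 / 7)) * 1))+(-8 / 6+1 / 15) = 1423 / 135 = 10.54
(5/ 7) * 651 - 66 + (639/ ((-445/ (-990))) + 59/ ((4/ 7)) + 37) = 698061/ 356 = 1960.85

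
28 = 28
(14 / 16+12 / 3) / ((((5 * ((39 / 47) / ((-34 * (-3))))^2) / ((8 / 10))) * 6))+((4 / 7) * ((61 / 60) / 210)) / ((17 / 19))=9572199661 / 4873050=1964.31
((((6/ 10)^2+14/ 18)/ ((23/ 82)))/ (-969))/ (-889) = 20992/ 4457957175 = 0.00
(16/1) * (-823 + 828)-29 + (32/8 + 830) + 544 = 1429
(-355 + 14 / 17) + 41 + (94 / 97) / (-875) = -451876098 / 1442875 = -313.18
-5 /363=-0.01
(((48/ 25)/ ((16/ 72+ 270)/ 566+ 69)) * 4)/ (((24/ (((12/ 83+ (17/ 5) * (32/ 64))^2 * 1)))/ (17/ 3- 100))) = -1126352955174/ 761919094375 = -1.48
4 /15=0.27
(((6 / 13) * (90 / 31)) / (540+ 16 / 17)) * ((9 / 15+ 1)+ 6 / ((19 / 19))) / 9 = 102 / 48763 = 0.00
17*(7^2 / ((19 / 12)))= 9996 / 19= 526.11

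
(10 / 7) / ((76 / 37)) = 185 / 266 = 0.70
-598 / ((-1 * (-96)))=-299 / 48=-6.23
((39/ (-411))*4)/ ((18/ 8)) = -208/ 1233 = -0.17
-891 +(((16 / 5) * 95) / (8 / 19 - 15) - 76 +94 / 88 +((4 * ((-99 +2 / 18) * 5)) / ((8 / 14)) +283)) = -456855653 / 109692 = -4164.89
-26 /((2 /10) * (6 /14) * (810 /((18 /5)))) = -182 /135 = -1.35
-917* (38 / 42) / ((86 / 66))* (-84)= 2299836 / 43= 53484.56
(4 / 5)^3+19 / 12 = 3143 / 1500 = 2.10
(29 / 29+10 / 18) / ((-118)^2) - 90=-90.00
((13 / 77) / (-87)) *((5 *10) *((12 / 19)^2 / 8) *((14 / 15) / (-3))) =520 / 345477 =0.00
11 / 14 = 0.79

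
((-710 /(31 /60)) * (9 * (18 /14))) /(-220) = 172530 /2387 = 72.28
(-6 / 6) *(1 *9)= -9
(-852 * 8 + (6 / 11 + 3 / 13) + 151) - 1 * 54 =-960706 / 143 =-6718.22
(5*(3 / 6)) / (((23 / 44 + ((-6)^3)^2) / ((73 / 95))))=1606 / 39004853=0.00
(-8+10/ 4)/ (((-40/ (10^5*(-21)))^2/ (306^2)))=-1419463237500000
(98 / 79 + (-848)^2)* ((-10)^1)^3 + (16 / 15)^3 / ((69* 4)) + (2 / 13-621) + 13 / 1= -171983242343780102 / 239162625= -719105848.35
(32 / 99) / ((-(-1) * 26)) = 16 / 1287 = 0.01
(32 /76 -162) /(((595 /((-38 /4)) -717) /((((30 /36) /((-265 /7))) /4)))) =-10745 /9421068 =-0.00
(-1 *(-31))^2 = 961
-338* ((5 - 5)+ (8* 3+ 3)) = -9126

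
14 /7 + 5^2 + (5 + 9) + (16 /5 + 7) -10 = 206 /5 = 41.20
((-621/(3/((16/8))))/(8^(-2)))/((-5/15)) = 79488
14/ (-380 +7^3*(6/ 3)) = 7/ 153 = 0.05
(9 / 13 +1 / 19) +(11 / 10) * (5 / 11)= 615 / 494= 1.24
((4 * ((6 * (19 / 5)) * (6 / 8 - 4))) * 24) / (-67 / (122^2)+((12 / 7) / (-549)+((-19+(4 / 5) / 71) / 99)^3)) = 132401075143397860800 / 273237744481811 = 484563.64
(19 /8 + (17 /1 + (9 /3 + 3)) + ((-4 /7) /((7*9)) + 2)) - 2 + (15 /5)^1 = 100075 /3528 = 28.37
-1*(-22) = 22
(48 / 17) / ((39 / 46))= 736 / 221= 3.33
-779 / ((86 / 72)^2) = -1009584 / 1849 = -546.02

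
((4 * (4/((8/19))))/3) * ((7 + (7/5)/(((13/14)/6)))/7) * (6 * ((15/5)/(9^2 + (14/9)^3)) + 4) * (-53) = -78110585284/12049635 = -6482.40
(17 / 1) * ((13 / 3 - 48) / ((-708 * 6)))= 2227 / 12744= 0.17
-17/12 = -1.42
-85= -85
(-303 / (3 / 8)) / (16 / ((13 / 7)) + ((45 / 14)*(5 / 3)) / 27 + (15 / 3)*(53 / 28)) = -2647008 / 59879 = -44.21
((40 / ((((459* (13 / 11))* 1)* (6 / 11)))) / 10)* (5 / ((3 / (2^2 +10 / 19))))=104060 / 1020357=0.10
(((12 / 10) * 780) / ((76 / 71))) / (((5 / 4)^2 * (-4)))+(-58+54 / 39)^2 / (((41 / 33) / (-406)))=-3447840902424 / 3291275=-1047569.99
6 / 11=0.55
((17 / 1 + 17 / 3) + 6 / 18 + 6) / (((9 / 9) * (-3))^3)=-29 / 27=-1.07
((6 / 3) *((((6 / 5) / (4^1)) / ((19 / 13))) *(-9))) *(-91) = 31941 / 95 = 336.22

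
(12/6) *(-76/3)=-152/3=-50.67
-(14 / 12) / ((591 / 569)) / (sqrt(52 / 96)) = -1.53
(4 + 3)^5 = 16807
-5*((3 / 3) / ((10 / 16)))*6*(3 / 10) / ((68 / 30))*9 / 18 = -54 / 17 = -3.18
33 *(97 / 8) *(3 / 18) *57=60819 / 16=3801.19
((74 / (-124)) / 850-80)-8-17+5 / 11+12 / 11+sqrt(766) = -59973007 / 579700+sqrt(766) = -75.78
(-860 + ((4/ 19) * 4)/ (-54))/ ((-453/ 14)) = 6176632/ 232389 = 26.58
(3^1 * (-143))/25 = -429/25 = -17.16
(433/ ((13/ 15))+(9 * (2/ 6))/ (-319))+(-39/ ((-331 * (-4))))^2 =3631937680803/ 7269591472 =499.61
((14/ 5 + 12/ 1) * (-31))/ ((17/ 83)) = -190402/ 85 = -2240.02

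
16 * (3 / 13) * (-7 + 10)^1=144 / 13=11.08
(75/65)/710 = 3/1846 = 0.00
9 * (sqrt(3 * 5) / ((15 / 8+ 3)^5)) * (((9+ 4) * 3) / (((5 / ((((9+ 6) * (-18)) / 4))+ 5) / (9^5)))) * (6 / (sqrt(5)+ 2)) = -69657034752 * sqrt(15) / 3798613+ 174142586880 * sqrt(3) / 3798613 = 8382.87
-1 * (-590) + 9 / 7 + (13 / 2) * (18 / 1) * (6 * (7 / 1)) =38537 / 7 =5505.29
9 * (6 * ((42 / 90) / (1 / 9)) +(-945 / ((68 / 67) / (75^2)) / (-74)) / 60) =10843.26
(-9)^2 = 81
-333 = -333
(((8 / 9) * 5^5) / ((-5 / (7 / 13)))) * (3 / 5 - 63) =56000 / 3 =18666.67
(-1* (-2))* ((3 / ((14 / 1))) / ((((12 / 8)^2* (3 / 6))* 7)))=8 / 147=0.05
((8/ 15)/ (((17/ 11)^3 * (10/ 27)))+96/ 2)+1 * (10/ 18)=48.95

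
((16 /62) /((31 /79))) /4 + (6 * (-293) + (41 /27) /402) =-18335405719 /10430694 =-1757.83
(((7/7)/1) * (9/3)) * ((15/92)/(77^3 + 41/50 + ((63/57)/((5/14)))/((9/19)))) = 3375/3150128438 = 0.00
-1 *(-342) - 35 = 307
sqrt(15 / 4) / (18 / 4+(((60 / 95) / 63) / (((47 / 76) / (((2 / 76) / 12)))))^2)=3165075081 * sqrt(15) / 28485675737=0.43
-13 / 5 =-2.60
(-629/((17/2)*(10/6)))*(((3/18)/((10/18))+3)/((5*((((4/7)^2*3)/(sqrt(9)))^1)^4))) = -21116466063/8192000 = -2577.69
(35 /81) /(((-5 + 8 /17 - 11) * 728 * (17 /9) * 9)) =-5 /2223936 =-0.00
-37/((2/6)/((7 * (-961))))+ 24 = 746721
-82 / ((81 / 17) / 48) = -22304 / 27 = -826.07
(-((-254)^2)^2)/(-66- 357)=4162314256/423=9839986.42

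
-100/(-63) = 100/63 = 1.59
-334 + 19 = -315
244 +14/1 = 258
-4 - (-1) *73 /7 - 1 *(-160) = 1165 /7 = 166.43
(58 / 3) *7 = 406 / 3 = 135.33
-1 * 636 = -636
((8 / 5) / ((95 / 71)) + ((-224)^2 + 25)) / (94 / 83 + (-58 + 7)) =-1979221569 / 1966025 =-1006.71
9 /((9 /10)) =10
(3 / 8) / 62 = 3 / 496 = 0.01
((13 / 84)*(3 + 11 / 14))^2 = 474721 / 1382976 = 0.34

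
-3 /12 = -1 /4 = -0.25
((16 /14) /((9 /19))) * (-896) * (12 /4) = -19456 /3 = -6485.33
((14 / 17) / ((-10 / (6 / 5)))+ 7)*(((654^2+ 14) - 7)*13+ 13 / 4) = 65234639197 / 1700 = 38373317.17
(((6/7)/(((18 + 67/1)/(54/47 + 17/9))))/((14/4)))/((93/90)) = 10280/1213681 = 0.01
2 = 2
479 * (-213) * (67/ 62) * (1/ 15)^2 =-2278603/ 4650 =-490.02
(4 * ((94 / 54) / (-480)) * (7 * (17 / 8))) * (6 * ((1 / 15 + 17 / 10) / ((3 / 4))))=-296429 / 97200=-3.05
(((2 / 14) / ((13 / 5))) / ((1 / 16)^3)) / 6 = 10240 / 273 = 37.51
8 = 8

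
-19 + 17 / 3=-40 / 3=-13.33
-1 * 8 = -8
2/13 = 0.15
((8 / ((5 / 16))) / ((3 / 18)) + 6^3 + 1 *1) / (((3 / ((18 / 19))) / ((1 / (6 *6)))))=1853 / 570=3.25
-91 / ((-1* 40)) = 91 / 40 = 2.28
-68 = -68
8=8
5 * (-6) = -30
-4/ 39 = -0.10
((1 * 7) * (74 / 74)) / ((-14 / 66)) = -33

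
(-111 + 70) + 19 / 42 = -1703 / 42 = -40.55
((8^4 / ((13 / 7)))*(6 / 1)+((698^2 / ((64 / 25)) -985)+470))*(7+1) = 42230717 / 26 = 1624258.35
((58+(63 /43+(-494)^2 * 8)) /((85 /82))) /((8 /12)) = 10325965743 /3655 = 2825161.63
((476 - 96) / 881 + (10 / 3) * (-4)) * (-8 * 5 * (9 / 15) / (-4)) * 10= -682000 / 881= -774.12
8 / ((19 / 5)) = 40 / 19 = 2.11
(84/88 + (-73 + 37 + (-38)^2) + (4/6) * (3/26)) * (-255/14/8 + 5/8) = -10650265/4576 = -2327.42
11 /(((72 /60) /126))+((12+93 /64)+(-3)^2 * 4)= 77085 /64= 1204.45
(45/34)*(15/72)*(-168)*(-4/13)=3150/221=14.25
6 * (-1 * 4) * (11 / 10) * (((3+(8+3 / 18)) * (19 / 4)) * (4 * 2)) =-56012 / 5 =-11202.40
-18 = -18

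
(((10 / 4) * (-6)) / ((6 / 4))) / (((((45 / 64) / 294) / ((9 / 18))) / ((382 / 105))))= -342272 / 45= -7606.04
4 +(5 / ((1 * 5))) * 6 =10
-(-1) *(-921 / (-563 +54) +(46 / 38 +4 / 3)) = 126302 / 29013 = 4.35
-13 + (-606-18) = -637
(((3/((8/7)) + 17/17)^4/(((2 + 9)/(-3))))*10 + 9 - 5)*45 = -473359635/22528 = -21012.06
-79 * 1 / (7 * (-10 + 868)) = -79 / 6006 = -0.01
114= 114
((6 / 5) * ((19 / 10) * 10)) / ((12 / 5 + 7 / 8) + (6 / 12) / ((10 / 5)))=304 / 47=6.47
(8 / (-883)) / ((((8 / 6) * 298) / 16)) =-48 / 131567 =-0.00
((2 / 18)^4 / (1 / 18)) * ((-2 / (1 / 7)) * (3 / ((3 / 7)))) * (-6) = 392 / 243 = 1.61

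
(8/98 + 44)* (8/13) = 17280/637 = 27.13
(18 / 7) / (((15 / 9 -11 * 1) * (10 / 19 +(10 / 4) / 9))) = -4617 / 13475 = -0.34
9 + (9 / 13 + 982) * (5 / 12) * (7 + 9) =255851 / 39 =6560.28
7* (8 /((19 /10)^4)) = 560000 /130321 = 4.30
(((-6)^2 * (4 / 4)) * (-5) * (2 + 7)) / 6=-270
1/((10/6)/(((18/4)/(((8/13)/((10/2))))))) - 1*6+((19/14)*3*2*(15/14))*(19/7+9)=648345/5488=118.14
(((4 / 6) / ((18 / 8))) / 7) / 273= 0.00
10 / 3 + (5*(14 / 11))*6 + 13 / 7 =10019 / 231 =43.37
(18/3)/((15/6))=12/5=2.40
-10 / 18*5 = -25 / 9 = -2.78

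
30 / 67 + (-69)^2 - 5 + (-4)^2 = 319754 / 67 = 4772.45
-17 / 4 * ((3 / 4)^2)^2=-1377 / 1024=-1.34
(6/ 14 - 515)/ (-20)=1801/ 70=25.73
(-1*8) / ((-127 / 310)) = 2480 / 127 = 19.53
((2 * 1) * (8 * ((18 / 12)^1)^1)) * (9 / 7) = 216 / 7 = 30.86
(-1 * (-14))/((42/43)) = 43/3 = 14.33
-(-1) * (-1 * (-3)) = 3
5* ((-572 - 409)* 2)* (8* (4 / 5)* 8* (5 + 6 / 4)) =-3264768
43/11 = 3.91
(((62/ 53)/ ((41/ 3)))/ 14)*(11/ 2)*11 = 11253/ 30422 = 0.37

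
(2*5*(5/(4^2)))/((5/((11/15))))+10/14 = 197/168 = 1.17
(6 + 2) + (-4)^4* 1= 264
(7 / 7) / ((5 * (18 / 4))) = 2 / 45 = 0.04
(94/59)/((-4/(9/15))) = -141/590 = -0.24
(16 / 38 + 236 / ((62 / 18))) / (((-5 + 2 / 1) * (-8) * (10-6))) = 10151 / 14136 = 0.72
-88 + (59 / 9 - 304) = -3469 / 9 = -385.44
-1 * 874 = -874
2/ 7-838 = -5864/ 7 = -837.71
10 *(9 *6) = 540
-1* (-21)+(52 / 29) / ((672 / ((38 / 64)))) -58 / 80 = 20.28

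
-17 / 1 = -17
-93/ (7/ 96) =-8928/ 7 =-1275.43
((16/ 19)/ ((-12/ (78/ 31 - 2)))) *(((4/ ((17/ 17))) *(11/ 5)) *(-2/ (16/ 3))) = 352/ 2945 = 0.12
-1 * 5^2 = -25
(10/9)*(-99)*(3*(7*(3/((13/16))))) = -110880/13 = -8529.23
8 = 8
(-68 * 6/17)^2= 576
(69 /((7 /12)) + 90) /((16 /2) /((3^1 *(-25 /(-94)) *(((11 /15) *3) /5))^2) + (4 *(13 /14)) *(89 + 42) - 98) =793881 /1728448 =0.46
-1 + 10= 9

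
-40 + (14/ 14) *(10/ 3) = -110/ 3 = -36.67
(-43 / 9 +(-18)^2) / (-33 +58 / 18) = -10.72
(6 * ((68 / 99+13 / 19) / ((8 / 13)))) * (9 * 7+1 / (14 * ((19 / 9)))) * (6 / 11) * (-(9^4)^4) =-1041670127383715332661769 / 1223068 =-851686191923683174.33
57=57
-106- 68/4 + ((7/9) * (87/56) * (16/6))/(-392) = -433973/3528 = -123.01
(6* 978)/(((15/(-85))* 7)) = -33252/7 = -4750.29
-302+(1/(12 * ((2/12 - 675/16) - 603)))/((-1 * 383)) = -3581135022/11858063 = -302.00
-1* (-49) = 49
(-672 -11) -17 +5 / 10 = -1399 / 2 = -699.50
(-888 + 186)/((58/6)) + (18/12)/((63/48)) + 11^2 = 10053/203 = 49.52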